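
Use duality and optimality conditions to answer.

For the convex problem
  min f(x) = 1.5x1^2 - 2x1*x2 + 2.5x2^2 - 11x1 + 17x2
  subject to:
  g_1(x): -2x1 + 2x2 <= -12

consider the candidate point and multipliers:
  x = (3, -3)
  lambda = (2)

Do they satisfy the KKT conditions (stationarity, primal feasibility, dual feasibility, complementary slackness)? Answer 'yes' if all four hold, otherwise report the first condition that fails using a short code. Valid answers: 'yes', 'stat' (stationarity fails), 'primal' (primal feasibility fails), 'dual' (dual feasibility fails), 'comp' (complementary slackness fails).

Gradient of f: grad f(x) = Q x + c = (4, -4)
Constraint values g_i(x) = a_i^T x - b_i:
  g_1((3, -3)) = 0
Stationarity residual: grad f(x) + sum_i lambda_i a_i = (0, 0)
  -> stationarity OK
Primal feasibility (all g_i <= 0): OK
Dual feasibility (all lambda_i >= 0): OK
Complementary slackness (lambda_i * g_i(x) = 0 for all i): OK

Verdict: yes, KKT holds.

yes


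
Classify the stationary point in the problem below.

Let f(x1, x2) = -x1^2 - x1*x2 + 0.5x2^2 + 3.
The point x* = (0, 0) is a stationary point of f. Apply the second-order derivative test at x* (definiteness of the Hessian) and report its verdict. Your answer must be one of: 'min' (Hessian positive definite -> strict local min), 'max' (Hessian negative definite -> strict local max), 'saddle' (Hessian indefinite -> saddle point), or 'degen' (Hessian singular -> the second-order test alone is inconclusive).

Compute the Hessian H = grad^2 f:
  H = [[-2, -1], [-1, 1]]
Verify stationarity: grad f(x*) = H x* + g = (0, 0).
Eigenvalues of H: -2.3028, 1.3028.
Eigenvalues have mixed signs, so H is indefinite -> x* is a saddle point.

saddle


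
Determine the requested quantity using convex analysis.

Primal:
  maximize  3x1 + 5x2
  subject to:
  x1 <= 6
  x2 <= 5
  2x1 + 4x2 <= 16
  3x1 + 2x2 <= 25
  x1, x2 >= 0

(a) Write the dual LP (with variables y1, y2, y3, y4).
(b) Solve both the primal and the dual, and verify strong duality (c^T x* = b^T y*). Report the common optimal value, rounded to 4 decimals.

The standard primal-dual pair for 'max c^T x s.t. A x <= b, x >= 0' is:
  Dual:  min b^T y  s.t.  A^T y >= c,  y >= 0.

So the dual LP is:
  minimize  6y1 + 5y2 + 16y3 + 25y4
  subject to:
    y1 + 2y3 + 3y4 >= 3
    y2 + 4y3 + 2y4 >= 5
    y1, y2, y3, y4 >= 0

Solving the primal: x* = (6, 1).
  primal value c^T x* = 23.
Solving the dual: y* = (0.5, 0, 1.25, 0).
  dual value b^T y* = 23.
Strong duality: c^T x* = b^T y*. Confirmed.

23


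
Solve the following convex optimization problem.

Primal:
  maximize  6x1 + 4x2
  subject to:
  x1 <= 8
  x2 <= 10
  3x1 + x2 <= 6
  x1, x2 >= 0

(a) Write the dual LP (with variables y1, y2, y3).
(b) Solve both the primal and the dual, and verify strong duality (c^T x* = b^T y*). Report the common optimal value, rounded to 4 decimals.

The standard primal-dual pair for 'max c^T x s.t. A x <= b, x >= 0' is:
  Dual:  min b^T y  s.t.  A^T y >= c,  y >= 0.

So the dual LP is:
  minimize  8y1 + 10y2 + 6y3
  subject to:
    y1 + 3y3 >= 6
    y2 + y3 >= 4
    y1, y2, y3 >= 0

Solving the primal: x* = (0, 6).
  primal value c^T x* = 24.
Solving the dual: y* = (0, 0, 4).
  dual value b^T y* = 24.
Strong duality: c^T x* = b^T y*. Confirmed.

24


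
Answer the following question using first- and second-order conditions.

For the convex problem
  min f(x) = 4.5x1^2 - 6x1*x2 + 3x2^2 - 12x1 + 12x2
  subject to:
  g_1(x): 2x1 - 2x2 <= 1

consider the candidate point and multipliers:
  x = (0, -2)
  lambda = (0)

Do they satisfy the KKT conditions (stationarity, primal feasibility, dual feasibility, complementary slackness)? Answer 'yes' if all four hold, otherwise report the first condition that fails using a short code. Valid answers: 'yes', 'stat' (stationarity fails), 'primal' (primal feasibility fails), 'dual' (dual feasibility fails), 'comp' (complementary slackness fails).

Gradient of f: grad f(x) = Q x + c = (0, 0)
Constraint values g_i(x) = a_i^T x - b_i:
  g_1((0, -2)) = 3
Stationarity residual: grad f(x) + sum_i lambda_i a_i = (0, 0)
  -> stationarity OK
Primal feasibility (all g_i <= 0): FAILS
Dual feasibility (all lambda_i >= 0): OK
Complementary slackness (lambda_i * g_i(x) = 0 for all i): OK

Verdict: the first failing condition is primal_feasibility -> primal.

primal


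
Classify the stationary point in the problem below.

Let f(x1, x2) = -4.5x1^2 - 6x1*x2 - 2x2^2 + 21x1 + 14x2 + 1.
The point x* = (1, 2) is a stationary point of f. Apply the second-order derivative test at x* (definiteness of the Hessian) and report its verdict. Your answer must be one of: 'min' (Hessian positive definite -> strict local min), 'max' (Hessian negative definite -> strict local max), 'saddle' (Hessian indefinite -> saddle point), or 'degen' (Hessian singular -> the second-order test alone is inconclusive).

Compute the Hessian H = grad^2 f:
  H = [[-9, -6], [-6, -4]]
Verify stationarity: grad f(x*) = H x* + g = (0, 0).
Eigenvalues of H: -13, 0.
H has a zero eigenvalue (singular; negative semidefinite but not definite), so H is neither positive definite, negative definite, nor indefinite. The second-order test alone is inconclusive -> degen.
(Indeed, f is constant along the null direction of H through x*, so x* is not a strict local extremum.)

degen


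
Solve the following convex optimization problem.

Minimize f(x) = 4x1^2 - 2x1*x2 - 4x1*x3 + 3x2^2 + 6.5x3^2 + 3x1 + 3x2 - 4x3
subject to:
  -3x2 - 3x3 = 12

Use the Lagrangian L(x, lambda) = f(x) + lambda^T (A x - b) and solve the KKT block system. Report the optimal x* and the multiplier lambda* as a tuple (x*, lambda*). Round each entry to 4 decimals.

Form the Lagrangian:
  L(x, lambda) = (1/2) x^T Q x + c^T x + lambda^T (A x - b)
Stationarity (grad_x L = 0): Q x + c + A^T lambda = 0.
Primal feasibility: A x = b.

This gives the KKT block system:
  [ Q   A^T ] [ x     ]   [-c ]
  [ A    0  ] [ lambda ] = [ b ]

Solving the linear system:
  x*      = (-1.6419, -2.9324, -1.0676)
  lambda* = (-3.7703)
  f(x*)   = 17.8953

x* = (-1.6419, -2.9324, -1.0676), lambda* = (-3.7703)


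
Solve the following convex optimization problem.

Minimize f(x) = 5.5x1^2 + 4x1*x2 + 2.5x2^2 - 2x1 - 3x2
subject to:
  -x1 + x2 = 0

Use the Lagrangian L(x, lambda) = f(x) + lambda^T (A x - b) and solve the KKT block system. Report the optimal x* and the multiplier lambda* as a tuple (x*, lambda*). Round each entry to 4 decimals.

Form the Lagrangian:
  L(x, lambda) = (1/2) x^T Q x + c^T x + lambda^T (A x - b)
Stationarity (grad_x L = 0): Q x + c + A^T lambda = 0.
Primal feasibility: A x = b.

This gives the KKT block system:
  [ Q   A^T ] [ x     ]   [-c ]
  [ A    0  ] [ lambda ] = [ b ]

Solving the linear system:
  x*      = (0.2083, 0.2083)
  lambda* = (1.125)
  f(x*)   = -0.5208

x* = (0.2083, 0.2083), lambda* = (1.125)


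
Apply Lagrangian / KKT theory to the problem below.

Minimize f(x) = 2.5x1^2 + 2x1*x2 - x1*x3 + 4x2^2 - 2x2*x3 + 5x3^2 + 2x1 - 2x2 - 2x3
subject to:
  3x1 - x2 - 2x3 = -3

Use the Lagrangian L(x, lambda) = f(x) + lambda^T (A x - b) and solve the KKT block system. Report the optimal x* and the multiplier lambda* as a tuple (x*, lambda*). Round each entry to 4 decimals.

Form the Lagrangian:
  L(x, lambda) = (1/2) x^T Q x + c^T x + lambda^T (A x - b)
Stationarity (grad_x L = 0): Q x + c + A^T lambda = 0.
Primal feasibility: A x = b.

This gives the KKT block system:
  [ Q   A^T ] [ x     ]   [-c ]
  [ A    0  ] [ lambda ] = [ b ]

Solving the linear system:
  x*      = (-0.6522, 0.5026, 0.2704)
  lambda* = (0.1754)
  f(x*)   = -1.162

x* = (-0.6522, 0.5026, 0.2704), lambda* = (0.1754)


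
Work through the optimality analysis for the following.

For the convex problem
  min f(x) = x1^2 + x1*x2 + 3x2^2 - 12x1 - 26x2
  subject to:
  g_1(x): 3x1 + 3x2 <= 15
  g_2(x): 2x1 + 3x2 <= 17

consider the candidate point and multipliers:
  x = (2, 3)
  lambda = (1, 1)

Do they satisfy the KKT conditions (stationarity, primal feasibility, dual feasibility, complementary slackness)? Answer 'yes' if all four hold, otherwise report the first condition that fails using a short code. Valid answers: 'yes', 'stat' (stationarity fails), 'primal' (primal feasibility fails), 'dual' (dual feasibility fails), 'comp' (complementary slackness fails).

Gradient of f: grad f(x) = Q x + c = (-5, -6)
Constraint values g_i(x) = a_i^T x - b_i:
  g_1((2, 3)) = 0
  g_2((2, 3)) = -4
Stationarity residual: grad f(x) + sum_i lambda_i a_i = (0, 0)
  -> stationarity OK
Primal feasibility (all g_i <= 0): OK
Dual feasibility (all lambda_i >= 0): OK
Complementary slackness (lambda_i * g_i(x) = 0 for all i): FAILS

Verdict: the first failing condition is complementary_slackness -> comp.

comp


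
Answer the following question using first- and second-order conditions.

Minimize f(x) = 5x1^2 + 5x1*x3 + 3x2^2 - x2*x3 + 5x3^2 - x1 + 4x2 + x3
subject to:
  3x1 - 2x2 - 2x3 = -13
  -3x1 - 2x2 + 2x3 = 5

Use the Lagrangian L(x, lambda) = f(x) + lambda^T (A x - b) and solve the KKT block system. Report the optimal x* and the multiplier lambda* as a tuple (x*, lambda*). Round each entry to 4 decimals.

Form the Lagrangian:
  L(x, lambda) = (1/2) x^T Q x + c^T x + lambda^T (A x - b)
Stationarity (grad_x L = 0): Q x + c + A^T lambda = 0.
Primal feasibility: A x = b.

This gives the KKT block system:
  [ Q   A^T ] [ x     ]   [-c ]
  [ A    0  ] [ lambda ] = [ b ]

Solving the linear system:
  x*      = (-1.8421, 2, 1.7368)
  lambda* = (5.3553, 1.7763)
  f(x*)   = 36.1579

x* = (-1.8421, 2, 1.7368), lambda* = (5.3553, 1.7763)


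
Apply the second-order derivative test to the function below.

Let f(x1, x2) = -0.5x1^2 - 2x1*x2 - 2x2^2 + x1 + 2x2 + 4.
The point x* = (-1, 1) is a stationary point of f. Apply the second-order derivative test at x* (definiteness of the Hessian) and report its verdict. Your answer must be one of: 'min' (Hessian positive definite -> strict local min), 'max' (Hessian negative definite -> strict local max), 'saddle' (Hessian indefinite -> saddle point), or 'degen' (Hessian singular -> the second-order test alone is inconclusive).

Compute the Hessian H = grad^2 f:
  H = [[-1, -2], [-2, -4]]
Verify stationarity: grad f(x*) = H x* + g = (0, 0).
Eigenvalues of H: -5, 0.
H has a zero eigenvalue (singular; negative semidefinite but not definite), so H is neither positive definite, negative definite, nor indefinite. The second-order test alone is inconclusive -> degen.
(Indeed, f is constant along the null direction of H through x*, so x* is not a strict local extremum.)

degen


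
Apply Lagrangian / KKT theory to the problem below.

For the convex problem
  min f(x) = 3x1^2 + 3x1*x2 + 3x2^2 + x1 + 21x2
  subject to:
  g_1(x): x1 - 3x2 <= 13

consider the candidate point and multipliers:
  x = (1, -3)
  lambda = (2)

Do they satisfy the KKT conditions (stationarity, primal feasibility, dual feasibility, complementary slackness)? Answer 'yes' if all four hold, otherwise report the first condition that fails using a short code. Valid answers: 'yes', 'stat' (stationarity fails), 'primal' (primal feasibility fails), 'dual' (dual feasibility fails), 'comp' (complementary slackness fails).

Gradient of f: grad f(x) = Q x + c = (-2, 6)
Constraint values g_i(x) = a_i^T x - b_i:
  g_1((1, -3)) = -3
Stationarity residual: grad f(x) + sum_i lambda_i a_i = (0, 0)
  -> stationarity OK
Primal feasibility (all g_i <= 0): OK
Dual feasibility (all lambda_i >= 0): OK
Complementary slackness (lambda_i * g_i(x) = 0 for all i): FAILS

Verdict: the first failing condition is complementary_slackness -> comp.

comp


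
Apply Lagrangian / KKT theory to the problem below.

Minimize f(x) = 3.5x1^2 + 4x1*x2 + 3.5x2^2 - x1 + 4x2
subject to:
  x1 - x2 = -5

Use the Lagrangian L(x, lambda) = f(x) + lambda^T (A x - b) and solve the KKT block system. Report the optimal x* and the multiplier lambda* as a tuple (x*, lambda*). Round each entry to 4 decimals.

Form the Lagrangian:
  L(x, lambda) = (1/2) x^T Q x + c^T x + lambda^T (A x - b)
Stationarity (grad_x L = 0): Q x + c + A^T lambda = 0.
Primal feasibility: A x = b.

This gives the KKT block system:
  [ Q   A^T ] [ x     ]   [-c ]
  [ A    0  ] [ lambda ] = [ b ]

Solving the linear system:
  x*      = (-2.6364, 2.3636)
  lambda* = (10)
  f(x*)   = 31.0455

x* = (-2.6364, 2.3636), lambda* = (10)


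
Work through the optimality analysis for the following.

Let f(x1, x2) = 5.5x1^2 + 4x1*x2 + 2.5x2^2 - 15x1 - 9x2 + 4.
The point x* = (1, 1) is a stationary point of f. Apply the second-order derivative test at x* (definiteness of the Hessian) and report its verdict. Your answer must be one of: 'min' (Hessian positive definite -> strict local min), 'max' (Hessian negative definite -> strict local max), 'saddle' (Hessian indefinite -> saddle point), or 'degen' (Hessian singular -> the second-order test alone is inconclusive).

Compute the Hessian H = grad^2 f:
  H = [[11, 4], [4, 5]]
Verify stationarity: grad f(x*) = H x* + g = (0, 0).
Eigenvalues of H: 3, 13.
Both eigenvalues > 0, so H is positive definite -> x* is a strict local min.

min


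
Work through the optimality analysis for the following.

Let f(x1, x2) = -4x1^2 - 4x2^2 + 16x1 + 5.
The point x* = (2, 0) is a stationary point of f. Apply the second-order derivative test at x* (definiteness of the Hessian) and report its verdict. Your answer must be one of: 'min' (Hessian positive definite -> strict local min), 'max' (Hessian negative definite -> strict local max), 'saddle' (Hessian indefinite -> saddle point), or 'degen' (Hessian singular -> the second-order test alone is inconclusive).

Compute the Hessian H = grad^2 f:
  H = [[-8, 0], [0, -8]]
Verify stationarity: grad f(x*) = H x* + g = (0, 0).
Eigenvalues of H: -8, -8.
Both eigenvalues < 0, so H is negative definite -> x* is a strict local max.

max


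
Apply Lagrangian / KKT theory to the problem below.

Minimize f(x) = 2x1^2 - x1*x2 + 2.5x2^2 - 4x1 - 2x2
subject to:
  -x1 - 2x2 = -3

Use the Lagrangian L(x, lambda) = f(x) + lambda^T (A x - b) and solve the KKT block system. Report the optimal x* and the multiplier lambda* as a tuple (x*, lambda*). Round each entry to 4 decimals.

Form the Lagrangian:
  L(x, lambda) = (1/2) x^T Q x + c^T x + lambda^T (A x - b)
Stationarity (grad_x L = 0): Q x + c + A^T lambda = 0.
Primal feasibility: A x = b.

This gives the KKT block system:
  [ Q   A^T ] [ x     ]   [-c ]
  [ A    0  ] [ lambda ] = [ b ]

Solving the linear system:
  x*      = (1.32, 0.84)
  lambda* = (0.44)
  f(x*)   = -2.82

x* = (1.32, 0.84), lambda* = (0.44)


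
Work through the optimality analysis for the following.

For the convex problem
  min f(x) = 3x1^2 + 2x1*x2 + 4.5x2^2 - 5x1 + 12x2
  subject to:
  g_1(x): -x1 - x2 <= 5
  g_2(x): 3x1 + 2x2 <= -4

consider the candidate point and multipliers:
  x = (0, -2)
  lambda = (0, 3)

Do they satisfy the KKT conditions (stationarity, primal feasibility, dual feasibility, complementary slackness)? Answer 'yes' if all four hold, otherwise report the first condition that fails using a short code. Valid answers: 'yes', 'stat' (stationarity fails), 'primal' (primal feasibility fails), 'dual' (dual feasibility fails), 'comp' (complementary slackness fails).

Gradient of f: grad f(x) = Q x + c = (-9, -6)
Constraint values g_i(x) = a_i^T x - b_i:
  g_1((0, -2)) = -3
  g_2((0, -2)) = 0
Stationarity residual: grad f(x) + sum_i lambda_i a_i = (0, 0)
  -> stationarity OK
Primal feasibility (all g_i <= 0): OK
Dual feasibility (all lambda_i >= 0): OK
Complementary slackness (lambda_i * g_i(x) = 0 for all i): OK

Verdict: yes, KKT holds.

yes


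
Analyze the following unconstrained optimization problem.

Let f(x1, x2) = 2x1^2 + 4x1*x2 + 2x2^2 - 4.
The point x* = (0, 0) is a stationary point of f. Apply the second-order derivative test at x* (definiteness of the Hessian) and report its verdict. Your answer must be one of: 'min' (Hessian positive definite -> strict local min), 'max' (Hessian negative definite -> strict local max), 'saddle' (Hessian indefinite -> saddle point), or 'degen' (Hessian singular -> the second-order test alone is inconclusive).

Compute the Hessian H = grad^2 f:
  H = [[4, 4], [4, 4]]
Verify stationarity: grad f(x*) = H x* + g = (0, 0).
Eigenvalues of H: 0, 8.
H has a zero eigenvalue (singular; positive semidefinite but not definite), so H is neither positive definite, negative definite, nor indefinite. The second-order test alone is inconclusive -> degen.
(Indeed, f is constant along the null direction of H through x*, so x* is not a strict local extremum.)

degen


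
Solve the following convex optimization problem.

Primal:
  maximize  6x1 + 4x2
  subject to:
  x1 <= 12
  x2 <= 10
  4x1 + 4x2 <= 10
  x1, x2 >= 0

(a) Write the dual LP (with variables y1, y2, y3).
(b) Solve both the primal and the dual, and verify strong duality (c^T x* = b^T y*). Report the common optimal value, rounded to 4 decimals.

The standard primal-dual pair for 'max c^T x s.t. A x <= b, x >= 0' is:
  Dual:  min b^T y  s.t.  A^T y >= c,  y >= 0.

So the dual LP is:
  minimize  12y1 + 10y2 + 10y3
  subject to:
    y1 + 4y3 >= 6
    y2 + 4y3 >= 4
    y1, y2, y3 >= 0

Solving the primal: x* = (2.5, 0).
  primal value c^T x* = 15.
Solving the dual: y* = (0, 0, 1.5).
  dual value b^T y* = 15.
Strong duality: c^T x* = b^T y*. Confirmed.

15


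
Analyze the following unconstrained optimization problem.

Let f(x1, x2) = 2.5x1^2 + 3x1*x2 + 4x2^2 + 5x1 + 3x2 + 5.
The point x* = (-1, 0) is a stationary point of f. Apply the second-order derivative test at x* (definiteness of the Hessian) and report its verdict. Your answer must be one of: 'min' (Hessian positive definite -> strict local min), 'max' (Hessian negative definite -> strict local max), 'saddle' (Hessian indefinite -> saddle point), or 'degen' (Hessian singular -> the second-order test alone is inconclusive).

Compute the Hessian H = grad^2 f:
  H = [[5, 3], [3, 8]]
Verify stationarity: grad f(x*) = H x* + g = (0, 0).
Eigenvalues of H: 3.1459, 9.8541.
Both eigenvalues > 0, so H is positive definite -> x* is a strict local min.

min


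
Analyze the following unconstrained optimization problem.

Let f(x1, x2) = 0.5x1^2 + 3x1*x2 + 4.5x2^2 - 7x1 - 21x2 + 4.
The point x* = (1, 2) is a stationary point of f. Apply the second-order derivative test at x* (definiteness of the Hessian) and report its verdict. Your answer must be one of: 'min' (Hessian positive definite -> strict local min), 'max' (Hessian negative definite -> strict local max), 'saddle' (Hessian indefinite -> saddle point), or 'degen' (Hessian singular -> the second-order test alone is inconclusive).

Compute the Hessian H = grad^2 f:
  H = [[1, 3], [3, 9]]
Verify stationarity: grad f(x*) = H x* + g = (0, 0).
Eigenvalues of H: 0, 10.
H has a zero eigenvalue (singular; positive semidefinite but not definite), so H is neither positive definite, negative definite, nor indefinite. The second-order test alone is inconclusive -> degen.
(Indeed, f is constant along the null direction of H through x*, so x* is not a strict local extremum.)

degen


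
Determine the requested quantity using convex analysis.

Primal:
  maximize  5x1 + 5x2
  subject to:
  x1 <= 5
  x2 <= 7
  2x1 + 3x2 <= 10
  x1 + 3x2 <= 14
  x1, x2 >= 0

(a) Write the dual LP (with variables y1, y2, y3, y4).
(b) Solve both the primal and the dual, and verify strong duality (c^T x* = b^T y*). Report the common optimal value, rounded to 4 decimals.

The standard primal-dual pair for 'max c^T x s.t. A x <= b, x >= 0' is:
  Dual:  min b^T y  s.t.  A^T y >= c,  y >= 0.

So the dual LP is:
  minimize  5y1 + 7y2 + 10y3 + 14y4
  subject to:
    y1 + 2y3 + y4 >= 5
    y2 + 3y3 + 3y4 >= 5
    y1, y2, y3, y4 >= 0

Solving the primal: x* = (5, 0).
  primal value c^T x* = 25.
Solving the dual: y* = (1.6667, 0, 1.6667, 0).
  dual value b^T y* = 25.
Strong duality: c^T x* = b^T y*. Confirmed.

25


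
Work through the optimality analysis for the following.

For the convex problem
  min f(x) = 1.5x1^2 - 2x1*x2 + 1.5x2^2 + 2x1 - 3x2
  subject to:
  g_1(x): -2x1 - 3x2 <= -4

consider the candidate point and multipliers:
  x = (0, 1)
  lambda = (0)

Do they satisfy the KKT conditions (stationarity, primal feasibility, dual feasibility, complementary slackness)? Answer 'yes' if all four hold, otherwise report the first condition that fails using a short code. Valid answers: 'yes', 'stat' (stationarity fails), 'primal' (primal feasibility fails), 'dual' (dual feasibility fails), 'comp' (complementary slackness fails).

Gradient of f: grad f(x) = Q x + c = (0, 0)
Constraint values g_i(x) = a_i^T x - b_i:
  g_1((0, 1)) = 1
Stationarity residual: grad f(x) + sum_i lambda_i a_i = (0, 0)
  -> stationarity OK
Primal feasibility (all g_i <= 0): FAILS
Dual feasibility (all lambda_i >= 0): OK
Complementary slackness (lambda_i * g_i(x) = 0 for all i): OK

Verdict: the first failing condition is primal_feasibility -> primal.

primal


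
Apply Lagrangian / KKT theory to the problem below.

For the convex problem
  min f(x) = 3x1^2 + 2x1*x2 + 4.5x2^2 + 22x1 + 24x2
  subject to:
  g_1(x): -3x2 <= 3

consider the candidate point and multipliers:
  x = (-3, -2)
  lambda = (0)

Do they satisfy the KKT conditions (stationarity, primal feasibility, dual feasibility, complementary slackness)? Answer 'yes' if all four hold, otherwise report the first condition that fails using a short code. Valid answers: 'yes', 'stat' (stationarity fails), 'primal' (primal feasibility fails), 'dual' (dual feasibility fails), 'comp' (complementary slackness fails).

Gradient of f: grad f(x) = Q x + c = (0, 0)
Constraint values g_i(x) = a_i^T x - b_i:
  g_1((-3, -2)) = 3
Stationarity residual: grad f(x) + sum_i lambda_i a_i = (0, 0)
  -> stationarity OK
Primal feasibility (all g_i <= 0): FAILS
Dual feasibility (all lambda_i >= 0): OK
Complementary slackness (lambda_i * g_i(x) = 0 for all i): OK

Verdict: the first failing condition is primal_feasibility -> primal.

primal


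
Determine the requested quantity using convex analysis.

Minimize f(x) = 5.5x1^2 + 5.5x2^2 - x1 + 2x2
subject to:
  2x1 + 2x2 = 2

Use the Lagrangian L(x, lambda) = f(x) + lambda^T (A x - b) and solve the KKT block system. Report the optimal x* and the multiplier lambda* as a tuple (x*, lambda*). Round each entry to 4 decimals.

Form the Lagrangian:
  L(x, lambda) = (1/2) x^T Q x + c^T x + lambda^T (A x - b)
Stationarity (grad_x L = 0): Q x + c + A^T lambda = 0.
Primal feasibility: A x = b.

This gives the KKT block system:
  [ Q   A^T ] [ x     ]   [-c ]
  [ A    0  ] [ lambda ] = [ b ]

Solving the linear system:
  x*      = (0.6364, 0.3636)
  lambda* = (-3)
  f(x*)   = 3.0455

x* = (0.6364, 0.3636), lambda* = (-3)


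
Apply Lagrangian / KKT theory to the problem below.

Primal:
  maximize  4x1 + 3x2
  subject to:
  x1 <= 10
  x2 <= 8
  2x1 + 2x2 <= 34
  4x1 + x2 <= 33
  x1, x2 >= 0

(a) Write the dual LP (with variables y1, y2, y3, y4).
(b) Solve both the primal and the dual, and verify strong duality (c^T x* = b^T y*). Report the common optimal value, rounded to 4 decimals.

The standard primal-dual pair for 'max c^T x s.t. A x <= b, x >= 0' is:
  Dual:  min b^T y  s.t.  A^T y >= c,  y >= 0.

So the dual LP is:
  minimize  10y1 + 8y2 + 34y3 + 33y4
  subject to:
    y1 + 2y3 + 4y4 >= 4
    y2 + 2y3 + y4 >= 3
    y1, y2, y3, y4 >= 0

Solving the primal: x* = (6.25, 8).
  primal value c^T x* = 49.
Solving the dual: y* = (0, 2, 0, 1).
  dual value b^T y* = 49.
Strong duality: c^T x* = b^T y*. Confirmed.

49


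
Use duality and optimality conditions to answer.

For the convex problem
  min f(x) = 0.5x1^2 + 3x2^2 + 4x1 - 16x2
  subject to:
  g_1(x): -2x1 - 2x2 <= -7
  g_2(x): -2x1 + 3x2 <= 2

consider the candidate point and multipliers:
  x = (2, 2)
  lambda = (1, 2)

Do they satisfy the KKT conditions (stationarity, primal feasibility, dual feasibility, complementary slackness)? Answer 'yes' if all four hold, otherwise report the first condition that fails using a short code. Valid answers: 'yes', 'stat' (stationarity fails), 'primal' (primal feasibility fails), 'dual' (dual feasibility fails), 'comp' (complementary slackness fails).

Gradient of f: grad f(x) = Q x + c = (6, -4)
Constraint values g_i(x) = a_i^T x - b_i:
  g_1((2, 2)) = -1
  g_2((2, 2)) = 0
Stationarity residual: grad f(x) + sum_i lambda_i a_i = (0, 0)
  -> stationarity OK
Primal feasibility (all g_i <= 0): OK
Dual feasibility (all lambda_i >= 0): OK
Complementary slackness (lambda_i * g_i(x) = 0 for all i): FAILS

Verdict: the first failing condition is complementary_slackness -> comp.

comp


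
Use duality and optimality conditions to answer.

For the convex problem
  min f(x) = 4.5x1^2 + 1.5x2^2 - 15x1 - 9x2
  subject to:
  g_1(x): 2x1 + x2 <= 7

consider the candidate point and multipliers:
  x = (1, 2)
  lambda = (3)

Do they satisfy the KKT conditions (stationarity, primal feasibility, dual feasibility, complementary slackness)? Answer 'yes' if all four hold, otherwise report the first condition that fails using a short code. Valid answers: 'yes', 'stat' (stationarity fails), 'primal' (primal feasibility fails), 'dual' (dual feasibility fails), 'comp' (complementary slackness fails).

Gradient of f: grad f(x) = Q x + c = (-6, -3)
Constraint values g_i(x) = a_i^T x - b_i:
  g_1((1, 2)) = -3
Stationarity residual: grad f(x) + sum_i lambda_i a_i = (0, 0)
  -> stationarity OK
Primal feasibility (all g_i <= 0): OK
Dual feasibility (all lambda_i >= 0): OK
Complementary slackness (lambda_i * g_i(x) = 0 for all i): FAILS

Verdict: the first failing condition is complementary_slackness -> comp.

comp


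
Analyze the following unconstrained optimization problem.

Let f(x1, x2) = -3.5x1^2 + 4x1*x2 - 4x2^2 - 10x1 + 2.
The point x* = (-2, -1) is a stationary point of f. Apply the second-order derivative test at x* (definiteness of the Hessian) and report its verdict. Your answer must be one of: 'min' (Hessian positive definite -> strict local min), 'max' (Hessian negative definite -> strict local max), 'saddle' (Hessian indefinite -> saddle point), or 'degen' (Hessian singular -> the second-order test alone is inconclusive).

Compute the Hessian H = grad^2 f:
  H = [[-7, 4], [4, -8]]
Verify stationarity: grad f(x*) = H x* + g = (0, 0).
Eigenvalues of H: -11.5311, -3.4689.
Both eigenvalues < 0, so H is negative definite -> x* is a strict local max.

max


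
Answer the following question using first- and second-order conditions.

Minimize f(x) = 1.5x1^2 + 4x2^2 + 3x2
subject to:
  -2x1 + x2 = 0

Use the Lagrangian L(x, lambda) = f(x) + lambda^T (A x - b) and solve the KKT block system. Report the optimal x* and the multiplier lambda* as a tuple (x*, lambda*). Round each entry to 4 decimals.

Form the Lagrangian:
  L(x, lambda) = (1/2) x^T Q x + c^T x + lambda^T (A x - b)
Stationarity (grad_x L = 0): Q x + c + A^T lambda = 0.
Primal feasibility: A x = b.

This gives the KKT block system:
  [ Q   A^T ] [ x     ]   [-c ]
  [ A    0  ] [ lambda ] = [ b ]

Solving the linear system:
  x*      = (-0.1714, -0.3429)
  lambda* = (-0.2571)
  f(x*)   = -0.5143

x* = (-0.1714, -0.3429), lambda* = (-0.2571)


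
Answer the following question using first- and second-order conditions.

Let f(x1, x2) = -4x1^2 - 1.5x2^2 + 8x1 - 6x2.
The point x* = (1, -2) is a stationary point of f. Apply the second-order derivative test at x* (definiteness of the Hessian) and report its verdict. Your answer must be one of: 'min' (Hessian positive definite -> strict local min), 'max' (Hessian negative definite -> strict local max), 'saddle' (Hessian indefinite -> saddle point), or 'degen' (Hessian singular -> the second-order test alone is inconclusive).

Compute the Hessian H = grad^2 f:
  H = [[-8, 0], [0, -3]]
Verify stationarity: grad f(x*) = H x* + g = (0, 0).
Eigenvalues of H: -8, -3.
Both eigenvalues < 0, so H is negative definite -> x* is a strict local max.

max


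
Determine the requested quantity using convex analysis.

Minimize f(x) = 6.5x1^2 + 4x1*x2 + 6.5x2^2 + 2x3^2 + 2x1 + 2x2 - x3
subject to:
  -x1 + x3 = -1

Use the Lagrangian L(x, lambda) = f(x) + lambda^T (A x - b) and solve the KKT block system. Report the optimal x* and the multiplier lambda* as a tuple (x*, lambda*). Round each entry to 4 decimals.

Form the Lagrangian:
  L(x, lambda) = (1/2) x^T Q x + c^T x + lambda^T (A x - b)
Stationarity (grad_x L = 0): Q x + c + A^T lambda = 0.
Primal feasibility: A x = b.

This gives the KKT block system:
  [ Q   A^T ] [ x     ]   [-c ]
  [ A    0  ] [ lambda ] = [ b ]

Solving the linear system:
  x*      = (0.2293, -0.2244, -0.7707)
  lambda* = (4.0829)
  f(x*)   = 2.4317

x* = (0.2293, -0.2244, -0.7707), lambda* = (4.0829)


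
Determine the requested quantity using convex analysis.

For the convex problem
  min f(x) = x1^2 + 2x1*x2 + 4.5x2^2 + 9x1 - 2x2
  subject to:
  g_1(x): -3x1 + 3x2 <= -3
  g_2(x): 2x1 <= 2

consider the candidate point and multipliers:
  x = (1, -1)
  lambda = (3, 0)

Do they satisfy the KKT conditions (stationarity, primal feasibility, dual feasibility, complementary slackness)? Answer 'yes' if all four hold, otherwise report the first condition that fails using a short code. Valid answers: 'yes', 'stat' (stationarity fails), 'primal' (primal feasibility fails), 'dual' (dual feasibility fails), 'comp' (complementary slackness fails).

Gradient of f: grad f(x) = Q x + c = (9, -9)
Constraint values g_i(x) = a_i^T x - b_i:
  g_1((1, -1)) = -3
  g_2((1, -1)) = 0
Stationarity residual: grad f(x) + sum_i lambda_i a_i = (0, 0)
  -> stationarity OK
Primal feasibility (all g_i <= 0): OK
Dual feasibility (all lambda_i >= 0): OK
Complementary slackness (lambda_i * g_i(x) = 0 for all i): FAILS

Verdict: the first failing condition is complementary_slackness -> comp.

comp


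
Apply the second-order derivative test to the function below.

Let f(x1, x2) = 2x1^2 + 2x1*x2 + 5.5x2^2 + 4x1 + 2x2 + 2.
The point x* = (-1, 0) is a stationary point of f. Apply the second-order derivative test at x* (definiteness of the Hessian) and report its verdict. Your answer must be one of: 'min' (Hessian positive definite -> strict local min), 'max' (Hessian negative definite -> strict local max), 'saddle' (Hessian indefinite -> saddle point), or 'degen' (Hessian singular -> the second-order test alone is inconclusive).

Compute the Hessian H = grad^2 f:
  H = [[4, 2], [2, 11]]
Verify stationarity: grad f(x*) = H x* + g = (0, 0).
Eigenvalues of H: 3.4689, 11.5311.
Both eigenvalues > 0, so H is positive definite -> x* is a strict local min.

min


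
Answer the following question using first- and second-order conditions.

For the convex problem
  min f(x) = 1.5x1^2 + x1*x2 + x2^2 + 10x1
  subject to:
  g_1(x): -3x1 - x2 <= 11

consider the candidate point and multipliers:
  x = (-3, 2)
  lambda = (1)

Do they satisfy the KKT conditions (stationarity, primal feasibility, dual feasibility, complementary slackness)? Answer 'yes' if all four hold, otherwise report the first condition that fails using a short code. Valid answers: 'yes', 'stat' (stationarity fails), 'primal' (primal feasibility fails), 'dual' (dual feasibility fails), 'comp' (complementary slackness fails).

Gradient of f: grad f(x) = Q x + c = (3, 1)
Constraint values g_i(x) = a_i^T x - b_i:
  g_1((-3, 2)) = -4
Stationarity residual: grad f(x) + sum_i lambda_i a_i = (0, 0)
  -> stationarity OK
Primal feasibility (all g_i <= 0): OK
Dual feasibility (all lambda_i >= 0): OK
Complementary slackness (lambda_i * g_i(x) = 0 for all i): FAILS

Verdict: the first failing condition is complementary_slackness -> comp.

comp


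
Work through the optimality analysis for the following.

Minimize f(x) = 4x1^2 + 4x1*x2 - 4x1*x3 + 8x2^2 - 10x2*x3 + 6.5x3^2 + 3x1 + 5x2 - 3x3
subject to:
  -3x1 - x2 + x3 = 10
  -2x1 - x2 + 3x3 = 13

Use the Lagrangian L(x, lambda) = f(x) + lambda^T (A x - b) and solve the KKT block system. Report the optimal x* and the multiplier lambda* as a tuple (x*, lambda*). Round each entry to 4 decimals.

Form the Lagrangian:
  L(x, lambda) = (1/2) x^T Q x + c^T x + lambda^T (A x - b)
Stationarity (grad_x L = 0): Q x + c + A^T lambda = 0.
Primal feasibility: A x = b.

This gives the KKT block system:
  [ Q   A^T ] [ x     ]   [-c ]
  [ A    0  ] [ lambda ] = [ b ]

Solving the linear system:
  x*      = (-2.855, 1.4924, 2.9275)
  lambda* = (-1.9477, -9.8685)
  f(x*)   = 68.941

x* = (-2.855, 1.4924, 2.9275), lambda* = (-1.9477, -9.8685)


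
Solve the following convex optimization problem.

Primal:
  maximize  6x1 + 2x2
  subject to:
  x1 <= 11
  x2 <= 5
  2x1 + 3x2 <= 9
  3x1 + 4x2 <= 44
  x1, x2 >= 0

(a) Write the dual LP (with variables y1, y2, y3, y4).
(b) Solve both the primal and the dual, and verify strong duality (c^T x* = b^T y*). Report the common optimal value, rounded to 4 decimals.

The standard primal-dual pair for 'max c^T x s.t. A x <= b, x >= 0' is:
  Dual:  min b^T y  s.t.  A^T y >= c,  y >= 0.

So the dual LP is:
  minimize  11y1 + 5y2 + 9y3 + 44y4
  subject to:
    y1 + 2y3 + 3y4 >= 6
    y2 + 3y3 + 4y4 >= 2
    y1, y2, y3, y4 >= 0

Solving the primal: x* = (4.5, 0).
  primal value c^T x* = 27.
Solving the dual: y* = (0, 0, 3, 0).
  dual value b^T y* = 27.
Strong duality: c^T x* = b^T y*. Confirmed.

27


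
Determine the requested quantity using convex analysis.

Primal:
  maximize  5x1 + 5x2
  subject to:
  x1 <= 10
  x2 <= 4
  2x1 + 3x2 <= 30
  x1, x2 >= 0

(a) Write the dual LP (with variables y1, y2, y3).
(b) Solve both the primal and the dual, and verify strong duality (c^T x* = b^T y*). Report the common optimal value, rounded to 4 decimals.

The standard primal-dual pair for 'max c^T x s.t. A x <= b, x >= 0' is:
  Dual:  min b^T y  s.t.  A^T y >= c,  y >= 0.

So the dual LP is:
  minimize  10y1 + 4y2 + 30y3
  subject to:
    y1 + 2y3 >= 5
    y2 + 3y3 >= 5
    y1, y2, y3 >= 0

Solving the primal: x* = (10, 3.3333).
  primal value c^T x* = 66.6667.
Solving the dual: y* = (1.6667, 0, 1.6667).
  dual value b^T y* = 66.6667.
Strong duality: c^T x* = b^T y*. Confirmed.

66.6667


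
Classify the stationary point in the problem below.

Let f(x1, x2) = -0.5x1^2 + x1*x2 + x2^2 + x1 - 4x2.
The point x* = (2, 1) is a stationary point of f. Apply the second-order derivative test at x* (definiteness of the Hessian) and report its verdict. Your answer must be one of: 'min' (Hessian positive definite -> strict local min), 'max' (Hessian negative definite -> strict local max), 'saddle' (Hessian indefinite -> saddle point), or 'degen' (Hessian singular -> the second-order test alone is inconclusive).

Compute the Hessian H = grad^2 f:
  H = [[-1, 1], [1, 2]]
Verify stationarity: grad f(x*) = H x* + g = (0, 0).
Eigenvalues of H: -1.3028, 2.3028.
Eigenvalues have mixed signs, so H is indefinite -> x* is a saddle point.

saddle


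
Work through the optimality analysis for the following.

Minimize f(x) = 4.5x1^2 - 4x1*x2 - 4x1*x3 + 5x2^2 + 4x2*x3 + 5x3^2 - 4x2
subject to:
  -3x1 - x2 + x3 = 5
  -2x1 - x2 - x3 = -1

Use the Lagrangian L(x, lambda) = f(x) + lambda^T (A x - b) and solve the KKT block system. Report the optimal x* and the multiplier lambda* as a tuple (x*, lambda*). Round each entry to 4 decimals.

Form the Lagrangian:
  L(x, lambda) = (1/2) x^T Q x + c^T x + lambda^T (A x - b)
Stationarity (grad_x L = 0): Q x + c + A^T lambda = 0.
Primal feasibility: A x = b.

This gives the KKT block system:
  [ Q   A^T ] [ x     ]   [-c ]
  [ A    0  ] [ lambda ] = [ b ]

Solving the linear system:
  x*      = (-0.4625, -0.8437, 2.7687)
  lambda* = (-12.8375, 13.325)
  f(x*)   = 40.4437

x* = (-0.4625, -0.8437, 2.7687), lambda* = (-12.8375, 13.325)


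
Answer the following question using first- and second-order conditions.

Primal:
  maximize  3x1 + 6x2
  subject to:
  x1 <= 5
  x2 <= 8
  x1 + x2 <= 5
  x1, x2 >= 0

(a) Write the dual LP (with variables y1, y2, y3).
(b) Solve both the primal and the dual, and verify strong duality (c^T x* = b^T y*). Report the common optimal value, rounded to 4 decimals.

The standard primal-dual pair for 'max c^T x s.t. A x <= b, x >= 0' is:
  Dual:  min b^T y  s.t.  A^T y >= c,  y >= 0.

So the dual LP is:
  minimize  5y1 + 8y2 + 5y3
  subject to:
    y1 + y3 >= 3
    y2 + y3 >= 6
    y1, y2, y3 >= 0

Solving the primal: x* = (0, 5).
  primal value c^T x* = 30.
Solving the dual: y* = (0, 0, 6).
  dual value b^T y* = 30.
Strong duality: c^T x* = b^T y*. Confirmed.

30


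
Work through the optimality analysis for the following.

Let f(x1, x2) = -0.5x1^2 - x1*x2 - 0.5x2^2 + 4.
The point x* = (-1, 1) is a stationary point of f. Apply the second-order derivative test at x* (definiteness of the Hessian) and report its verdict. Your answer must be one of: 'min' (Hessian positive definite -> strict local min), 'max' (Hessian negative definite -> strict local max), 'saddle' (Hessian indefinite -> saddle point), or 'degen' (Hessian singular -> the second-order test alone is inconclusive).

Compute the Hessian H = grad^2 f:
  H = [[-1, -1], [-1, -1]]
Verify stationarity: grad f(x*) = H x* + g = (0, 0).
Eigenvalues of H: -2, 0.
H has a zero eigenvalue (singular; negative semidefinite but not definite), so H is neither positive definite, negative definite, nor indefinite. The second-order test alone is inconclusive -> degen.
(Indeed, f is constant along the null direction of H through x*, so x* is not a strict local extremum.)

degen


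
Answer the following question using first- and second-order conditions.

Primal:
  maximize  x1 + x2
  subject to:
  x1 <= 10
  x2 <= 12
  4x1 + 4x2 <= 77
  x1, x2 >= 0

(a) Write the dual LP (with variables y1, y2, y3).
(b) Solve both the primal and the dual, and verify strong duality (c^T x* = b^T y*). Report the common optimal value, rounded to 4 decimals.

The standard primal-dual pair for 'max c^T x s.t. A x <= b, x >= 0' is:
  Dual:  min b^T y  s.t.  A^T y >= c,  y >= 0.

So the dual LP is:
  minimize  10y1 + 12y2 + 77y3
  subject to:
    y1 + 4y3 >= 1
    y2 + 4y3 >= 1
    y1, y2, y3 >= 0

Solving the primal: x* = (7.25, 12).
  primal value c^T x* = 19.25.
Solving the dual: y* = (0, 0, 0.25).
  dual value b^T y* = 19.25.
Strong duality: c^T x* = b^T y*. Confirmed.

19.25


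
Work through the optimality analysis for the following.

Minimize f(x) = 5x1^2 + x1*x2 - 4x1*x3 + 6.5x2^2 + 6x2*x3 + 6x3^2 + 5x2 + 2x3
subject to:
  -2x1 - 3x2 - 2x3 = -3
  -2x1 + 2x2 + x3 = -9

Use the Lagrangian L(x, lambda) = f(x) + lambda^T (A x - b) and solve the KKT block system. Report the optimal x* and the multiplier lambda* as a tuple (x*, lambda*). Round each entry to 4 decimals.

Form the Lagrangian:
  L(x, lambda) = (1/2) x^T Q x + c^T x + lambda^T (A x - b)
Stationarity (grad_x L = 0): Q x + c + A^T lambda = 0.
Primal feasibility: A x = b.

This gives the KKT block system:
  [ Q   A^T ] [ x     ]   [-c ]
  [ A    0  ] [ lambda ] = [ b ]

Solving the linear system:
  x*      = (3.1362, -2.1829, 1.6381)
  lambda* = (2.4429, 8.8705)
  f(x*)   = 39.7624

x* = (3.1362, -2.1829, 1.6381), lambda* = (2.4429, 8.8705)


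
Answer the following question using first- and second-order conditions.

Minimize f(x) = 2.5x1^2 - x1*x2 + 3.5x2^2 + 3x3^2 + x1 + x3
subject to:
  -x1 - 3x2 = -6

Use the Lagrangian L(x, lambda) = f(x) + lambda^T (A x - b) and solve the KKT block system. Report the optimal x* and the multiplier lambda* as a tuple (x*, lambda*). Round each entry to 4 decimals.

Form the Lagrangian:
  L(x, lambda) = (1/2) x^T Q x + c^T x + lambda^T (A x - b)
Stationarity (grad_x L = 0): Q x + c + A^T lambda = 0.
Primal feasibility: A x = b.

This gives the KKT block system:
  [ Q   A^T ] [ x     ]   [-c ]
  [ A    0  ] [ lambda ] = [ b ]

Solving the linear system:
  x*      = (0.8793, 1.7069, -0.1667)
  lambda* = (3.6897)
  f(x*)   = 11.4253

x* = (0.8793, 1.7069, -0.1667), lambda* = (3.6897)


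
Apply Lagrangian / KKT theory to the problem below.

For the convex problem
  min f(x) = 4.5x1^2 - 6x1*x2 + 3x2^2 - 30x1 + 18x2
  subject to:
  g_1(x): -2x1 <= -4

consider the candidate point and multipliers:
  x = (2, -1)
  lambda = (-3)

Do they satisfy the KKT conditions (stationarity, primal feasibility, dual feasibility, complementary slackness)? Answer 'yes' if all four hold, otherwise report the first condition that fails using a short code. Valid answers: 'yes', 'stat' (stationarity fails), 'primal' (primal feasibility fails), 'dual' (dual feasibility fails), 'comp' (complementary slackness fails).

Gradient of f: grad f(x) = Q x + c = (-6, 0)
Constraint values g_i(x) = a_i^T x - b_i:
  g_1((2, -1)) = 0
Stationarity residual: grad f(x) + sum_i lambda_i a_i = (0, 0)
  -> stationarity OK
Primal feasibility (all g_i <= 0): OK
Dual feasibility (all lambda_i >= 0): FAILS
Complementary slackness (lambda_i * g_i(x) = 0 for all i): OK

Verdict: the first failing condition is dual_feasibility -> dual.

dual
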